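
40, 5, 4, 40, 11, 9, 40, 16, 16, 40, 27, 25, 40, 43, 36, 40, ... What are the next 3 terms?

70, 49, 40

Split by position mod 3: positions 1, 4, 7, … form one track, and each other residue class forms its own.
Track A: 40, 40, 40, 40, 40, 40. Constant 40.
Track B: 5, 11, 16, 27, 43. A Fibonacci-like recurrence a_n = a_{n-1} + a_{n-2}.
Track C: 4, 9, 16, 25, 36. Perfect squares starting at 2².
Term 17 comes from track B (its 6th entry): 70.
Term 18 comes from track C (its 6th entry): 49.
Position 19 falls in track A as its term 7, giving 40.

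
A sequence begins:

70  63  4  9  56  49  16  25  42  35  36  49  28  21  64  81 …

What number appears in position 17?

14

Reading positions in blocks of 4 reveals the pattern AABB — 2 tracks woven together.
Stream A: 70, 63, 56, 49, 42, 35, 28, 21 (arithmetic with common difference −7).
Stream B: 4, 9, 16, 25, 36, 49, 64, 81 (consecutive squares n² from n = 2).
Position 17 → stream A, term 9 = 14.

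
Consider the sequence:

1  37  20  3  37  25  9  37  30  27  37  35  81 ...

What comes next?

Read the sequence 3 terms at a time; column i is its own pattern.
Stream A: 1, 3, 9, 27, 81 — powers of 3.
Stream B: 37, 37, 37, 37 — always 37.
Stream C: 20, 25, 30, 35 — adding 5 each time.
Position 14 → stream B, term 5 = 37.

37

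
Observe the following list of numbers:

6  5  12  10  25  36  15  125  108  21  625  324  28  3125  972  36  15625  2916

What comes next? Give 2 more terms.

The terms cycle through 3 interleaved subsequences.
Track A: 6, 10, 15, 21, 28, 36 — the triangular numbers T_3, T_4, ….
Track B: 5, 25, 125, 625, 3125, 15625 — powers 5^1, 5^2, 5^3, ….
Track C: 12, 36, 108, 324, 972, 2916 — geometric, ×3 each step.
Term 19 comes from track A (its 7th entry): 45.
Term 20 comes from track B (its 7th entry): 78125.

45, 78125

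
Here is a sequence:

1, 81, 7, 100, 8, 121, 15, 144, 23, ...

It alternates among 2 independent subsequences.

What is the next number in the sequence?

Taking every 2nd term gives 2 separate tracks.
Track A is 1, 7, 8, 15, 23, which is Fibonacci-style (each term is the sum of the two before it).
Track B is 81, 100, 121, 144, which is consecutive squares n² from n = 9.
Position 10 → track B, term 5 = 169.

169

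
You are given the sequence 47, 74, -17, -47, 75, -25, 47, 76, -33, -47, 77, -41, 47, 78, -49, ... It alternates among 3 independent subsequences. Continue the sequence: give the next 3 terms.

-47, 79, -57

Taking every 3rd term gives 3 separate tracks.
Subsequence A: 47, -47, 47, -47, 47 — oscillating between 47 and -47.
Subsequence B: 74, 75, 76, 77, 78 — arithmetic, step +1.
Subsequence C: -17, -25, -33, -41, -49 — arithmetic with common difference −8.
Position 16 → subsequence A, term 6 = -47.
Term 17 comes from subsequence B (its 6th entry): 79.
The 18th slot belongs to subsequence C; its 6th term is -57.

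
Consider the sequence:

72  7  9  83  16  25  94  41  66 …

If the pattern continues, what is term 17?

Positions follow the repeating pattern ABB; grouping by letter gives 2 tracks.
Track A: 72, 83, 94. Arithmetic, step +11.
Track B: 7, 9, 16, 25, 41, 66. Each term equals the sum of the previous two.
The 17th slot belongs to track B; its 11th term is 733.

733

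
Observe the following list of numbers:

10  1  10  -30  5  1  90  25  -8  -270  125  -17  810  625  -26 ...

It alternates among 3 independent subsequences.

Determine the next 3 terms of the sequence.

The terms cycle through 3 interleaved subsequences.
Track A: 10, -30, 90, -270, 810 (multiplying by -3 each time).
Track B: 1, 5, 25, 125, 625 (successive powers of 5).
Track C: 10, 1, -8, -17, -26 (subtracting 9 each time).
Position 16 → track A, term 6 = -2430.
The 17th slot belongs to track B; its 6th term is 3125.
The 18th slot belongs to track C; its 6th term is -35.

-2430, 3125, -35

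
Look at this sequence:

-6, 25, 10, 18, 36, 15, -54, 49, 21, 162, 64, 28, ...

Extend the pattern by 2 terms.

-486, 81

Split by position mod 3 into 3 tracks.
Stream A is -6, 18, -54, 162, which is geometric, ×-3 each step.
Stream B is 25, 36, 49, 64, which is the squares 5², 6², 7², ….
Stream C is 10, 15, 21, 28, which is triangular numbers n(n+1)/2 for n = 4, 5, ….
The 13th slot belongs to stream A; its 5th term is -486.
Position 14 falls in stream B as its term 5, giving 81.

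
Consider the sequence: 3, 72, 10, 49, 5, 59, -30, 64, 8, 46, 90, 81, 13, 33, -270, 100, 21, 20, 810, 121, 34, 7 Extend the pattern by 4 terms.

-2430, 144, 55, -6

Split by position mod 4 into 4 tracks.
Stream A: 3, 5, 8, 13, 21, 34 — Fibonacci-style (each term is the sum of the two before it).
Stream B: 72, 59, 46, 33, 20, 7 — arithmetic, step −13.
Stream C: 10, -30, 90, -270, 810 — geometric with ratio -3.
Stream D: 49, 64, 81, 100, 121 — the squares 7², 8², 9², ….
The 23rd slot belongs to stream C; its 6th term is -2430.
Position 24 → stream D, term 6 = 144.
Position 25 falls in stream A as its term 7, giving 55.
Position 26 → stream B, term 7 = -6.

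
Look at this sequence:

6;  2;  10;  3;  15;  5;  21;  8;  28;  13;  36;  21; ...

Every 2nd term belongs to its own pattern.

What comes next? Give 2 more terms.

Taking every 2nd term gives 2 separate tracks.
Track A: 6, 10, 15, 21, 28, 36. The triangular numbers T_3, T_4, ….
Track B: 2, 3, 5, 8, 13, 21. Fibonacci-style (each term is the sum of the two before it).
Position 13 falls in track A as its term 7, giving 45.
The 14th slot belongs to track B; its 7th term is 34.

45, 34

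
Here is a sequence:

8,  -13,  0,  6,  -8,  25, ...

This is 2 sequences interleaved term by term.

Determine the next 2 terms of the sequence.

-16, 44

Odd-indexed and even-indexed terms follow separate rules.
Subsequence A: 8, 0, -8 (subtracting 8 each time).
Subsequence B: -13, 6, 25 (adding 19 each time).
The 7th slot belongs to subsequence A; its 4th term is -16.
The 8th slot belongs to subsequence B; its 4th term is 44.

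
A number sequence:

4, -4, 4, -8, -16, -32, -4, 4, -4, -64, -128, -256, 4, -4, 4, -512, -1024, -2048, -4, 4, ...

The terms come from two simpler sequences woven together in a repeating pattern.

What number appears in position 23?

-8192

The slot pattern repeats as AAABBB (period 6), so there are 2 interleaved tracks.
Track A is 4, -4, 4, -4, 4, -4, 4, -4, 4, -4, 4, which is alternating ±4.
Track B is -8, -16, -32, -64, -128, -256, -512, -1024, -2048, which is geometric, ×2 each step.
The 23rd slot belongs to track B; its 11th term is -8192.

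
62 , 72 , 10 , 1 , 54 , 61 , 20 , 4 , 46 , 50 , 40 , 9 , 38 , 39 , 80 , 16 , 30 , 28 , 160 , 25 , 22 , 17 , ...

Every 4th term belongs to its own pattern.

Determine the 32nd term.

64

The terms cycle through 4 interleaved subsequences.
Track A: 62, 54, 46, 38, 30, 22. Linear: a_n = 70 − 8·n.
Track B: 72, 61, 50, 39, 28, 17. Subtracting 11 each time.
Track C: 10, 20, 40, 80, 160. Geometric with ratio 2.
Track D: 1, 4, 9, 16, 25. Perfect squares starting at 1².
The 32nd slot belongs to track D; its 8th term is 64.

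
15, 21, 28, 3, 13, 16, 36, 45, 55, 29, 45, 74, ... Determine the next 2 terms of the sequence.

Reading positions in blocks of 6 reveals the pattern AAABBB — 2 tracks woven together.
Stream A: 15, 21, 28, 36, 45, 55 (triangular numbers n(n+1)/2 for n = 5, 6, …).
Stream B: 3, 13, 16, 29, 45, 74 (a Fibonacci-like recurrence a_n = a_{n-1} + a_{n-2}).
Position 13 falls in stream A as its term 7, giving 66.
Term 14 comes from stream A (its 8th entry): 78.

66, 78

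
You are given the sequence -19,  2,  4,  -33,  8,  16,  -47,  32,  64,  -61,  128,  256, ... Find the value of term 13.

Reading positions in blocks of 3 reveals the pattern ABB — 2 tracks woven together.
Track A is -19, -33, -47, -61, which is subtracting 14 each time.
Track B is 2, 4, 8, 16, 32, 64, 128, 256, which is powers of 2.
Term 13 comes from track A (its 5th entry): -75.

-75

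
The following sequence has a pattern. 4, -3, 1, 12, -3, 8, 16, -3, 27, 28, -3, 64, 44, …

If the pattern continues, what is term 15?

Read the sequence 3 terms at a time; column i is its own pattern.
Track A: 4, 12, 16, 28, 44 (each term equals the sum of the previous two).
Track B: -3, -3, -3, -3 (constant -3).
Track C: 1, 8, 27, 64 (perfect cubes starting at 1³).
Position 15 falls in track C as its term 5, giving 125.

125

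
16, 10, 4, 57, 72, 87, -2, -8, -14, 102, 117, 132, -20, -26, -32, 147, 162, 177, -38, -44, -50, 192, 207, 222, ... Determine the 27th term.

Positions follow the repeating pattern AAABBB; grouping by letter gives 2 tracks.
Subsequence A: 16, 10, 4, -2, -8, -14, -20, -26, -32, -38, -44, -50 — linear: a_n = 22 − 6·n.
Subsequence B: 57, 72, 87, 102, 117, 132, 147, 162, 177, 192, 207, 222 — arithmetic, step +15.
The 27th slot belongs to subsequence A; its 15th term is -68.

-68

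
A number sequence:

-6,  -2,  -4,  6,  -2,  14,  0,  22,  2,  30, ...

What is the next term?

Positions 1, 3, 5, … form one subsequence and positions 2, 4, 6, … form another.
Track A = -6, -4, -2, 0, 2: arithmetic with common difference +2.
Track B = -2, 6, 14, 22, 30: arithmetic with common difference +8.
Position 11 falls in track A as its term 6, giving 4.

4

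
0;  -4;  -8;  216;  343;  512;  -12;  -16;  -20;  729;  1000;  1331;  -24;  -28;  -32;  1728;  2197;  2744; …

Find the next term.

-36

Reading positions in blocks of 6 reveals the pattern AAABBB — 2 tracks woven together.
Track A: 0, -4, -8, -12, -16, -20, -24, -28, -32 (arithmetic with common difference −4).
Track B: 216, 343, 512, 729, 1000, 1331, 1728, 2197, 2744 (consecutive cubes n³ from n = 6).
Position 19 → track A, term 10 = -36.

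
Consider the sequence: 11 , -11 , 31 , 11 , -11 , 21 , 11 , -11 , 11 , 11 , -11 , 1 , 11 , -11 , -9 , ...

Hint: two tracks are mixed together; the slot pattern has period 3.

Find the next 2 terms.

Reading positions in blocks of 3 reveals the pattern AAB — 2 tracks woven together.
Subsequence A = 11, -11, 11, -11, 11, -11, 11, -11, 11, -11: oscillating between 11 and -11.
Subsequence B = 31, 21, 11, 1, -9: linear: a_n = 41 − 10·n.
The 16th slot belongs to subsequence A; its 11th term is 11.
Position 17 → subsequence A, term 12 = -11.

11, -11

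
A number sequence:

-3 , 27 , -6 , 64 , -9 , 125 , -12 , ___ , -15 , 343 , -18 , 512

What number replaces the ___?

216

Taking every 2nd term gives 2 separate tracks.
Stream A = -3, -6, -9, -12, -15, -18: arithmetic with common difference −3.
Stream B = 27, 64, 125, ?, 343, 512: consecutive cubes n³ from n = 3.
So the missing entry in stream B is 216.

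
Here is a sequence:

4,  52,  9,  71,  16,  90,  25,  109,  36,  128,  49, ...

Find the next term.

Taking every 2nd term gives 2 separate tracks.
Subsequence A: 4, 9, 16, 25, 36, 49 — perfect squares starting at 2².
Subsequence B: 52, 71, 90, 109, 128 — adding 19 each time.
The 12th slot belongs to subsequence B; its 6th term is 147.

147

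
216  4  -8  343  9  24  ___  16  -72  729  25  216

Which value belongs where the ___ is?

512

Taking every 3rd term gives 3 separate tracks.
Subsequence A is 216, 343, ?, 729, which is perfect cubes starting at 6³.
Subsequence B is 4, 9, 16, 25, which is consecutive squares n² from n = 2.
Subsequence C is -8, 24, -72, 216, which is a geometric progression (common ratio -3).
The gap is subsequence A's term 3; the rule gives 512.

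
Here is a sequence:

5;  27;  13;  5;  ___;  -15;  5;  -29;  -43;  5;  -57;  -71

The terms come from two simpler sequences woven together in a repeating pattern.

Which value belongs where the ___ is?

-1

Reading positions in blocks of 3 reveals the pattern ABB — 2 tracks woven together.
Stream A: 5, 5, 5, 5 — always 5.
Stream B: 27, 13, ?, -15, -29, -43, -57, -71 — arithmetic, step −14.
Filling stream B at index 3 by its rule yields -1.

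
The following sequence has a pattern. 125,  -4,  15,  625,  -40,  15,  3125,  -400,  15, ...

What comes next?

Split by position mod 3: positions 1, 4, 7, … form one track, and each other residue class forms its own.
Subsequence A = 125, 625, 3125: powers 5^3, 5^4, 5^5, ….
Subsequence B = -4, -40, -400: geometric with ratio 10.
Subsequence C = 15, 15, 15: constant 15.
Term 10 comes from subsequence A (its 4th entry): 15625.

15625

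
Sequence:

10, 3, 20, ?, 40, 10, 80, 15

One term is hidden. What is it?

6

Split by position mod 2 into 2 tracks.
Subsequence A: 10, 20, 40, 80 — geometric with ratio 2.
Subsequence B: 3, ?, 10, 15 — triangular numbers starting at T_2.
The gap is subsequence B's term 2; the rule gives 6.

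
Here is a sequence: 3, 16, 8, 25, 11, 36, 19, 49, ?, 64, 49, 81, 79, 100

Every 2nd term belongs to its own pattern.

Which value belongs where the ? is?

Positions 1, 3, 5, … form one subsequence and positions 2, 4, 6, … form another.
Track A: 3, 8, 11, 19, ?, 49, 79 — a Fibonacci-like recurrence a_n = a_{n-1} + a_{n-2}.
Track B: 16, 25, 36, 49, 64, 81, 100 — consecutive squares n² from n = 4.
Filling track A at index 5 by its rule yields 30.

30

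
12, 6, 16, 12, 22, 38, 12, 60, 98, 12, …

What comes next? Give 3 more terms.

Reading positions in blocks of 3 reveals the pattern ABB — 2 tracks woven together.
Track A is 12, 12, 12, 12, which is constant 12.
Track B is 6, 16, 22, 38, 60, 98, which is Fibonacci-style (each term is the sum of the two before it).
Term 11 comes from track B (its 7th entry): 158.
Term 12 comes from track B (its 8th entry): 256.
Position 13 falls in track A as its term 5, giving 12.

158, 256, 12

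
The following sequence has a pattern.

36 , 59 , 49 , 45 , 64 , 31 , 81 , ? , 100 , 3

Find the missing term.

The terms cycle through 2 interleaved subsequences.
Subsequence A: 36, 49, 64, 81, 100 (consecutive squares n² from n = 6).
Subsequence B: 59, 45, 31, ?, 3 (subtracting 14 each time).
Filling subsequence B at index 4 by its rule yields 17.

17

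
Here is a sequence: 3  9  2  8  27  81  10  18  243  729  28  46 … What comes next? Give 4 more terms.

The slot pattern repeats as AABB (period 4), so there are 2 interleaved tracks.
Track A = 3, 9, 27, 81, 243, 729: powers of 3.
Track B = 2, 8, 10, 18, 28, 46: Fibonacci-style (each term is the sum of the two before it).
The 13th slot belongs to track A; its 7th term is 2187.
The 14th slot belongs to track A; its 8th term is 6561.
Term 15 comes from track B (its 7th entry): 74.
Position 16 falls in track B as its term 8, giving 120.

2187, 6561, 74, 120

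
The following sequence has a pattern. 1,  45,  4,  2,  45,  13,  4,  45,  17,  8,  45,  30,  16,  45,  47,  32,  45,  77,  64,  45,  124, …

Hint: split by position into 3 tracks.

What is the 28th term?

Split by position mod 3 into 3 tracks.
Stream A = 1, 2, 4, 8, 16, 32, 64: powers of 2.
Stream B = 45, 45, 45, 45, 45, 45, 45: always 45.
Stream C = 4, 13, 17, 30, 47, 77, 124: each term equals the sum of the previous two.
Position 28 → stream A, term 10 = 512.

512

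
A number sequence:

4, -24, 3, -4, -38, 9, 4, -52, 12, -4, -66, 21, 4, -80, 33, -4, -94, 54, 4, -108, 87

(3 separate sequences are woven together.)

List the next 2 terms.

Read the sequence 3 terms at a time; column i is its own pattern.
Track A: 4, -4, 4, -4, 4, -4, 4. Oscillating between 4 and -4.
Track B: -24, -38, -52, -66, -80, -94, -108. Arithmetic with common difference −14.
Track C: 3, 9, 12, 21, 33, 54, 87. Fibonacci-style (each term is the sum of the two before it).
Position 22 falls in track A as its term 8, giving -4.
Position 23 → track B, term 8 = -122.

-4, -122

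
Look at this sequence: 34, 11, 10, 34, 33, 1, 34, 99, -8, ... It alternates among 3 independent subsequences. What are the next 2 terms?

34, 297

The terms cycle through 3 interleaved subsequences.
Track A: 34, 34, 34 — always 34.
Track B: 11, 33, 99 — multiplying by 3 each time.
Track C: 10, 1, -8 — arithmetic, step −9.
Term 10 comes from track A (its 4th entry): 34.
Term 11 comes from track B (its 4th entry): 297.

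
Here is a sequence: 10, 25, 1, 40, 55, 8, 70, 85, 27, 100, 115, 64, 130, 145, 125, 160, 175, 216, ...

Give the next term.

190

Reading positions in blocks of 3 reveals the pattern AAB — 2 tracks woven together.
Stream A: 10, 25, 40, 55, 70, 85, 100, 115, 130, 145, 160, 175 (adding 15 each time).
Stream B: 1, 8, 27, 64, 125, 216 (consecutive cubes n³ from n = 1).
Term 19 comes from stream A (its 13th entry): 190.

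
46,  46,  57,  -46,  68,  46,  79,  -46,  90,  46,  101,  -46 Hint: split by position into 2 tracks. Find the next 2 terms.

112, 46

Odd-indexed and even-indexed terms follow separate rules.
Stream A: 46, 57, 68, 79, 90, 101. Linear: a_n = 35 + 11·n.
Stream B: 46, -46, 46, -46, 46, -46. Oscillating between 46 and -46.
Term 13 comes from stream A (its 7th entry): 112.
Term 14 comes from stream B (its 7th entry): 46.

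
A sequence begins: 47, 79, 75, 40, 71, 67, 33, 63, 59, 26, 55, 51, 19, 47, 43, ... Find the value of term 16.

12

The slot pattern repeats as ABB (period 3), so there are 2 interleaved tracks.
Track A: 47, 40, 33, 26, 19 — linear: a_n = 54 − 7·n.
Track B: 79, 75, 71, 67, 63, 59, 55, 51, 47, 43 — subtracting 4 each time.
The 16th slot belongs to track A; its 6th term is 12.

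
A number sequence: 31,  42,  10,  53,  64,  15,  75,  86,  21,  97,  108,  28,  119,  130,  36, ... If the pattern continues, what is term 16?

The slot pattern repeats as AAB (period 3), so there are 2 interleaved tracks.
Track A = 31, 42, 53, 64, 75, 86, 97, 108, 119, 130: arithmetic, step +11.
Track B = 10, 15, 21, 28, 36: the triangular numbers T_4, T_5, ….
Position 16 falls in track A as its term 11, giving 141.

141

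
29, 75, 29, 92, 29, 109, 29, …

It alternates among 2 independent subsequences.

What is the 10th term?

143

Split by position mod 2 into 2 tracks.
Stream A is 29, 29, 29, 29, which is constant 29.
Stream B is 75, 92, 109, which is arithmetic with common difference +17.
Term 10 comes from stream B (its 5th entry): 143.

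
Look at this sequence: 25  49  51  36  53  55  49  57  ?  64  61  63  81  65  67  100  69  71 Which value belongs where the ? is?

59

Positions follow the repeating pattern ABB; grouping by letter gives 2 tracks.
Subsequence A = 25, 36, 49, 64, 81, 100: perfect squares starting at 5².
Subsequence B = 49, 51, 53, 55, 57, ?, 61, 63, 65, 67, 69, 71: arithmetic, step +2.
The gap is subsequence B's term 6; the rule gives 59.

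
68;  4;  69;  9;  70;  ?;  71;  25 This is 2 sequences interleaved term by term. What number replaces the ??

16

Positions 1, 3, 5, … form one subsequence and positions 2, 4, 6, … form another.
Track A: 68, 69, 70, 71 (arithmetic with common difference +1).
Track B: 4, 9, ?, 25 (consecutive squares n² from n = 2).
The gap is track B's term 3; the rule gives 16.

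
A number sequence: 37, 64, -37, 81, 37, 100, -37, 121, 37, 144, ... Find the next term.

The terms cycle through 2 interleaved subsequences.
Track A: 37, -37, 37, -37, 37 (oscillating between 37 and -37).
Track B: 64, 81, 100, 121, 144 (consecutive squares n² from n = 8).
Term 11 comes from track A (its 6th entry): -37.

-37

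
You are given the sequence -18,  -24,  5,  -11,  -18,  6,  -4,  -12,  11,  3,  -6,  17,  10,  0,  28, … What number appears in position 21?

73

Read the sequence 3 terms at a time; column i is its own pattern.
Track A: -18, -11, -4, 3, 10 (linear: a_n = -25 + 7·n).
Track B: -24, -18, -12, -6, 0 (adding 6 each time).
Track C: 5, 6, 11, 17, 28 (each term equals the sum of the previous two).
Position 21 falls in track C as its term 7, giving 73.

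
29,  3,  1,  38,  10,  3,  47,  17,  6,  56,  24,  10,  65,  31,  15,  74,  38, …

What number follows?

The terms cycle through 3 interleaved subsequences.
Stream A: 29, 38, 47, 56, 65, 74 — arithmetic, step +9.
Stream B: 3, 10, 17, 24, 31, 38 — arithmetic with common difference +7.
Stream C: 1, 3, 6, 10, 15 — triangular numbers starting at T_1.
The 18th slot belongs to stream C; its 6th term is 21.

21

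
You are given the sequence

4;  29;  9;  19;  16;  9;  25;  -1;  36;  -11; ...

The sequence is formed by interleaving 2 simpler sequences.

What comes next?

Odd-indexed and even-indexed terms follow separate rules.
Subsequence A: 4, 9, 16, 25, 36 — perfect squares starting at 2².
Subsequence B: 29, 19, 9, -1, -11 — linear: a_n = 39 − 10·n.
Term 11 comes from subsequence A (its 6th entry): 49.

49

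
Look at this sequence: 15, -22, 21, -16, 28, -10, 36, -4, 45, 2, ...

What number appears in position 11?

55

Split by position mod 2 into 2 tracks.
Subsequence A: 15, 21, 28, 36, 45 (triangular numbers starting at T_5).
Subsequence B: -22, -16, -10, -4, 2 (linear: a_n = -28 + 6·n).
Position 11 falls in subsequence A as its term 6, giving 55.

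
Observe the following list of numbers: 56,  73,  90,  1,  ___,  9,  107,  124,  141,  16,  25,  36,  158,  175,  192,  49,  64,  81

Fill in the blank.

4

Reading positions in blocks of 6 reveals the pattern AAABBB — 2 tracks woven together.
Subsequence A = 56, 73, 90, 107, 124, 141, 158, 175, 192: arithmetic with common difference +17.
Subsequence B = 1, ?, 9, 16, 25, 36, 49, 64, 81: the squares 1², 2², 3², ….
Filling subsequence B at index 2 by its rule yields 4.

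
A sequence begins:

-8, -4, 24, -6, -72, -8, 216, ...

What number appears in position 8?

Taking every 2nd term gives 2 separate tracks.
Stream A = -8, 24, -72, 216: a geometric progression (common ratio -3).
Stream B = -4, -6, -8: arithmetic with common difference −2.
The 8th slot belongs to stream B; its 4th term is -10.

-10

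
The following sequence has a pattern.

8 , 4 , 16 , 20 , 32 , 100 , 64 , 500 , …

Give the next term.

128

Split by position mod 2 into 2 tracks.
Track A: 8, 16, 32, 64 — powers of 2.
Track B: 4, 20, 100, 500 — geometric, ×5 each step.
The 9th slot belongs to track A; its 5th term is 128.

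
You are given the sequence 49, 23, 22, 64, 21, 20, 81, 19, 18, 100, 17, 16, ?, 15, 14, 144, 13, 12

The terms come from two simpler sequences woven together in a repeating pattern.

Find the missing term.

121

Reading positions in blocks of 3 reveals the pattern ABB — 2 tracks woven together.
Stream A is 49, 64, 81, 100, ?, 144, which is perfect squares starting at 7².
Stream B is 23, 22, 21, 20, 19, 18, 17, 16, 15, 14, 13, 12, which is linear: a_n = 24 − n.
Filling stream A at index 5 by its rule yields 121.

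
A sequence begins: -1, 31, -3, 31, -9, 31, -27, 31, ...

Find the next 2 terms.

Positions 1, 3, 5, … form one subsequence and positions 2, 4, 6, … form another.
Track A = -1, -3, -9, -27: multiplying by 3 each time.
Track B = 31, 31, 31, 31: the constant sequence 31.
Position 9 → track A, term 5 = -81.
The 10th slot belongs to track B; its 5th term is 31.

-81, 31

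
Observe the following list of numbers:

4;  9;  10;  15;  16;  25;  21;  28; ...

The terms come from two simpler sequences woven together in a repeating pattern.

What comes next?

36

The slot pattern repeats as AABB (period 4), so there are 2 interleaved tracks.
Subsequence A: 4, 9, 16, 25 — consecutive squares n² from n = 2.
Subsequence B: 10, 15, 21, 28 — triangular numbers n(n+1)/2 for n = 4, 5, ….
Position 9 falls in subsequence A as its term 5, giving 36.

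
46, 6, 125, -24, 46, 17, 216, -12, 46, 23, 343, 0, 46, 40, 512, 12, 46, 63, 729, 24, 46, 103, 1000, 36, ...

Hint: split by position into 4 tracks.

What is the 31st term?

Split by position mod 4: positions 1, 5, 9, … form one track, and each other residue class forms its own.
Track A = 46, 46, 46, 46, 46, 46: the constant sequence 46.
Track B = 6, 17, 23, 40, 63, 103: each term equals the sum of the previous two.
Track C = 125, 216, 343, 512, 729, 1000: perfect cubes starting at 5³.
Track D = -24, -12, 0, 12, 24, 36: linear: a_n = -36 + 12·n.
Position 31 falls in track C as its term 8, giving 1728.

1728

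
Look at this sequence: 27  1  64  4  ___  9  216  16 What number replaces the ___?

125

Odd-indexed and even-indexed terms follow separate rules.
Track A: 27, 64, ?, 216 — the cubes 3³, 4³, 5³, ….
Track B: 1, 4, 9, 16 — the squares 1², 2², 3², ….
The gap is track A's term 3; the rule gives 125.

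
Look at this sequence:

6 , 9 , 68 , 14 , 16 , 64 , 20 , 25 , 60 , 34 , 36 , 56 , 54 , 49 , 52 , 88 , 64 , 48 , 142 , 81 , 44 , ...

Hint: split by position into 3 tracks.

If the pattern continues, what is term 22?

230

Read the sequence 3 terms at a time; column i is its own pattern.
Track A = 6, 14, 20, 34, 54, 88, 142: each term equals the sum of the previous two.
Track B = 9, 16, 25, 36, 49, 64, 81: perfect squares starting at 3².
Track C = 68, 64, 60, 56, 52, 48, 44: linear: a_n = 72 − 4·n.
Position 22 → track A, term 8 = 230.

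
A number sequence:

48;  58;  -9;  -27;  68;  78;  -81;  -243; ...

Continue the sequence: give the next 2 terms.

Positions follow the repeating pattern AABB; grouping by letter gives 2 tracks.
Track A is 48, 58, 68, 78, which is arithmetic, step +10.
Track B is -9, -27, -81, -243, which is multiplying by 3 each time.
Term 9 comes from track A (its 5th entry): 88.
The 10th slot belongs to track A; its 6th term is 98.

88, 98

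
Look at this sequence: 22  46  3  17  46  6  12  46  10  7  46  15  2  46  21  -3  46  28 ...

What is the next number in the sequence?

-8

The terms cycle through 3 interleaved subsequences.
Track A: 22, 17, 12, 7, 2, -3. Arithmetic with common difference −5.
Track B: 46, 46, 46, 46, 46, 46. The constant sequence 46.
Track C: 3, 6, 10, 15, 21, 28. The triangular numbers T_2, T_3, ….
The 19th slot belongs to track A; its 7th term is -8.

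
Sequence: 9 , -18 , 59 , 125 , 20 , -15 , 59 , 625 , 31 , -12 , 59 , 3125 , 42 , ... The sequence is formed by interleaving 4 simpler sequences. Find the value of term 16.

Split by position mod 4: positions 1, 5, 9, … form one track, and each other residue class forms its own.
Subsequence A is 9, 20, 31, 42, which is linear: a_n = -2 + 11·n.
Subsequence B is -18, -15, -12, which is arithmetic, step +3.
Subsequence C is 59, 59, 59, which is always 59.
Subsequence D is 125, 625, 3125, which is successive powers of 5.
Position 16 → subsequence D, term 4 = 15625.

15625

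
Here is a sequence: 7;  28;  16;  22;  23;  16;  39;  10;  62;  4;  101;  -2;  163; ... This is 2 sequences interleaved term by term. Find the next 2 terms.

-8, 264

Taking every 2nd term gives 2 separate tracks.
Track A: 7, 16, 23, 39, 62, 101, 163 (a Fibonacci-like recurrence a_n = a_{n-1} + a_{n-2}).
Track B: 28, 22, 16, 10, 4, -2 (subtracting 6 each time).
Term 14 comes from track B (its 7th entry): -8.
Position 15 → track A, term 8 = 264.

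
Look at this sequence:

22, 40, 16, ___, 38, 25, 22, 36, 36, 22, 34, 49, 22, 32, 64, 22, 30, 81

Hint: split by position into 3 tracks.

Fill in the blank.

22

Split by position mod 3: positions 1, 4, 7, … form one track, and each other residue class forms its own.
Track A: 22, ?, 22, 22, 22, 22 — always 22.
Track B: 40, 38, 36, 34, 32, 30 — arithmetic, step −2.
Track C: 16, 25, 36, 49, 64, 81 — the squares 4², 5², 6², ….
The gap is track A's term 2; the rule gives 22.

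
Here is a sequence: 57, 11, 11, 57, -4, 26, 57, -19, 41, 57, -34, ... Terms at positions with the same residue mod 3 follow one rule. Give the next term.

56

Split by position mod 3: positions 1, 4, 7, … form one track, and each other residue class forms its own.
Track A: 57, 57, 57, 57 — constant 57.
Track B: 11, -4, -19, -34 — arithmetic, step −15.
Track C: 11, 26, 41 — arithmetic with common difference +15.
Position 12 → track C, term 4 = 56.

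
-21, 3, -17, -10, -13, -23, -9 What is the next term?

Odd-indexed and even-indexed terms follow separate rules.
Track A: -21, -17, -13, -9 (linear: a_n = -25 + 4·n).
Track B: 3, -10, -23 (arithmetic with common difference −13).
Position 8 → track B, term 4 = -36.

-36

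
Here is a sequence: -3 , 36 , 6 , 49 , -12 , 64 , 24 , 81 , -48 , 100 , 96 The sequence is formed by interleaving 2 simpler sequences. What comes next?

121

Split by position mod 2 into 2 tracks.
Track A is -3, 6, -12, 24, -48, 96, which is geometric, ×-2 each step.
Track B is 36, 49, 64, 81, 100, which is consecutive squares n² from n = 6.
The 12th slot belongs to track B; its 6th term is 121.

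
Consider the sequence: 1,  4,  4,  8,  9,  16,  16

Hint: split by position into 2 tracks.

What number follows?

Odd-indexed and even-indexed terms follow separate rules.
Track A = 1, 4, 9, 16: consecutive squares n² from n = 1.
Track B = 4, 8, 16: successive powers of 2.
The 8th slot belongs to track B; its 4th term is 32.

32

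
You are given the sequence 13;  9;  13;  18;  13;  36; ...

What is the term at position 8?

72

Positions 1, 3, 5, … form one subsequence and positions 2, 4, 6, … form another.
Stream A = 13, 13, 13: always 13.
Stream B = 9, 18, 36: multiplying by 2 each time.
Position 8 → stream B, term 4 = 72.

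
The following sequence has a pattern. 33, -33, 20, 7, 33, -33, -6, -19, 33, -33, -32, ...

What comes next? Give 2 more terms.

-45, 33

Positions follow the repeating pattern AABB; grouping by letter gives 2 tracks.
Track A is 33, -33, 33, -33, 33, -33, which is alternating ±33.
Track B is 20, 7, -6, -19, -32, which is arithmetic, step −13.
Term 12 comes from track B (its 6th entry): -45.
Position 13 falls in track A as its term 7, giving 33.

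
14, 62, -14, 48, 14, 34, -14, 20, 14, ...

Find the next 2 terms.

Split by position mod 2 into 2 tracks.
Track A: 14, -14, 14, -14, 14. The oscillation 14·(−1)^(n+1).
Track B: 62, 48, 34, 20. Subtracting 14 each time.
Position 10 falls in track B as its term 5, giving 6.
Position 11 → track A, term 6 = -14.

6, -14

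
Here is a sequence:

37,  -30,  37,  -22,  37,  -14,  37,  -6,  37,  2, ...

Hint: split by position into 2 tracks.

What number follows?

37

Split by position mod 2 into 2 tracks.
Stream A: 37, 37, 37, 37, 37. The constant sequence 37.
Stream B: -30, -22, -14, -6, 2. Arithmetic with common difference +8.
Position 11 falls in stream A as its term 6, giving 37.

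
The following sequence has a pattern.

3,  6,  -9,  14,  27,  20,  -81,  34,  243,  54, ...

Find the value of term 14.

142

Split by position mod 2 into 2 tracks.
Track A: 3, -9, 27, -81, 243. Multiplying by -3 each time.
Track B: 6, 14, 20, 34, 54. Fibonacci-style (each term is the sum of the two before it).
Position 14 → track B, term 7 = 142.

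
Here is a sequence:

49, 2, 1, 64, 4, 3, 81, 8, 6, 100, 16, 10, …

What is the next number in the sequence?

Split by position mod 3 into 3 tracks.
Track A: 49, 64, 81, 100. Perfect squares starting at 7².
Track B: 2, 4, 8, 16. Successive powers of 2.
Track C: 1, 3, 6, 10. Triangular numbers n(n+1)/2 for n = 1, 2, ….
Position 13 falls in track A as its term 5, giving 121.

121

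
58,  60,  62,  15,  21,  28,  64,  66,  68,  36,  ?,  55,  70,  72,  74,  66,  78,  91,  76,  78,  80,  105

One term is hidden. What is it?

45

Reading positions in blocks of 6 reveals the pattern AAABBB — 2 tracks woven together.
Track A: 58, 60, 62, 64, 66, 68, 70, 72, 74, 76, 78, 80 — arithmetic, step +2.
Track B: 15, 21, 28, 36, ?, 55, 66, 78, 91, 105 — the triangular numbers T_5, T_6, ….
Track B's pattern makes the blank 45.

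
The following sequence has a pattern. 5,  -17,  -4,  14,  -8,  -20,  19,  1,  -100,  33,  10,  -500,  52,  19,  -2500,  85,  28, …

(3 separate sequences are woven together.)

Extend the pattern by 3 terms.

Split by position mod 3: positions 1, 4, 7, … form one track, and each other residue class forms its own.
Track A is 5, 14, 19, 33, 52, 85, which is Fibonacci-style (each term is the sum of the two before it).
Track B is -17, -8, 1, 10, 19, 28, which is adding 9 each time.
Track C is -4, -20, -100, -500, -2500, which is multiplying by 5 each time.
Term 18 comes from track C (its 6th entry): -12500.
Position 19 falls in track A as its term 7, giving 137.
Term 20 comes from track B (its 7th entry): 37.

-12500, 137, 37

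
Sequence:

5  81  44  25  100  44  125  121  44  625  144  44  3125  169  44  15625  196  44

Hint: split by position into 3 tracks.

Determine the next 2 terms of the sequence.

Split by position mod 3: positions 1, 4, 7, … form one track, and each other residue class forms its own.
Subsequence A: 5, 25, 125, 625, 3125, 15625. Powers 5^1, 5^2, 5^3, ….
Subsequence B: 81, 100, 121, 144, 169, 196. Perfect squares starting at 9².
Subsequence C: 44, 44, 44, 44, 44, 44. Always 44.
Position 19 falls in subsequence A as its term 7, giving 78125.
Term 20 comes from subsequence B (its 7th entry): 225.

78125, 225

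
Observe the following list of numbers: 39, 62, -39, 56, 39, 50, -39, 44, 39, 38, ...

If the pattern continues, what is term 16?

Odd-indexed and even-indexed terms follow separate rules.
Track A: 39, -39, 39, -39, 39 (alternating ±39).
Track B: 62, 56, 50, 44, 38 (subtracting 6 each time).
Position 16 → track B, term 8 = 20.

20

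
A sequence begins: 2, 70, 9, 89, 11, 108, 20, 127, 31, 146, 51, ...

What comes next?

165

Odd-indexed and even-indexed terms follow separate rules.
Track A: 2, 9, 11, 20, 31, 51 (a Fibonacci-like recurrence a_n = a_{n-1} + a_{n-2}).
Track B: 70, 89, 108, 127, 146 (arithmetic, step +19).
The 12th slot belongs to track B; its 6th term is 165.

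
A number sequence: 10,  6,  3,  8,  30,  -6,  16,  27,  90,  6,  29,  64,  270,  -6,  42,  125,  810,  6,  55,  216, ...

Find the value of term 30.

-6

Read the sequence 4 terms at a time; column i is its own pattern.
Track A is 10, 30, 90, 270, 810, which is geometric, ×3 each step.
Track B is 6, -6, 6, -6, 6, which is the oscillation 6·(−1)^(n+1).
Track C is 3, 16, 29, 42, 55, which is arithmetic, step +13.
Track D is 8, 27, 64, 125, 216, which is the cubes 2³, 3³, 4³, ….
Term 30 comes from track B (its 8th entry): -6.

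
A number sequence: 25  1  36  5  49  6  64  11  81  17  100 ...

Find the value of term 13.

Positions 1, 3, 5, … form one subsequence and positions 2, 4, 6, … form another.
Subsequence A: 25, 36, 49, 64, 81, 100 (the squares 5², 6², 7², …).
Subsequence B: 1, 5, 6, 11, 17 (a Fibonacci-like recurrence a_n = a_{n-1} + a_{n-2}).
Term 13 comes from subsequence A (its 7th entry): 121.

121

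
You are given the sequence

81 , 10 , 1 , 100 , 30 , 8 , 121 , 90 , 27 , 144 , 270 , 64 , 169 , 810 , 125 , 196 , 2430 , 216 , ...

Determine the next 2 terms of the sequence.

225, 7290

Read the sequence 3 terms at a time; column i is its own pattern.
Stream A is 81, 100, 121, 144, 169, 196, which is consecutive squares n² from n = 9.
Stream B is 10, 30, 90, 270, 810, 2430, which is geometric with ratio 3.
Stream C is 1, 8, 27, 64, 125, 216, which is consecutive cubes n³ from n = 1.
Position 19 falls in stream A as its term 7, giving 225.
The 20th slot belongs to stream B; its 7th term is 7290.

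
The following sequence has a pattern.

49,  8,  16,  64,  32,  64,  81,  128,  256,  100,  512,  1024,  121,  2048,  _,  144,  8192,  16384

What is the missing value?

Positions follow the repeating pattern ABB; grouping by letter gives 2 tracks.
Stream A = 49, 64, 81, 100, 121, 144: the squares 7², 8², 9², ….
Stream B = 8, 16, 32, 64, 128, 256, 512, 1024, 2048, ?, 8192, 16384: powers of 2.
So the missing entry in stream B is 4096.

4096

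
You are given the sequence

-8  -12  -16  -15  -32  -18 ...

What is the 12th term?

-27

The terms cycle through 2 interleaved subsequences.
Track A = -8, -16, -32: geometric with ratio 2.
Track B = -12, -15, -18: subtracting 3 each time.
Term 12 comes from track B (its 6th entry): -27.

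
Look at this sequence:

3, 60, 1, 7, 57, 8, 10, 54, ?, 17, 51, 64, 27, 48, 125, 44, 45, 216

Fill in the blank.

27

Split by position mod 3: positions 1, 4, 7, … form one track, and each other residue class forms its own.
Track A: 3, 7, 10, 17, 27, 44 — a Fibonacci-like recurrence a_n = a_{n-1} + a_{n-2}.
Track B: 60, 57, 54, 51, 48, 45 — arithmetic, step −3.
Track C: 1, 8, ?, 64, 125, 216 — perfect cubes starting at 1³.
Filling track C at index 3 by its rule yields 27.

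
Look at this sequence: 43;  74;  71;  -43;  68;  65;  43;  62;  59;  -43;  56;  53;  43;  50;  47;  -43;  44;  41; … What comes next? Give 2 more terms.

Reading positions in blocks of 3 reveals the pattern ABB — 2 tracks woven together.
Stream A = 43, -43, 43, -43, 43, -43: the oscillation 43·(−1)^(n+1).
Stream B = 74, 71, 68, 65, 62, 59, 56, 53, 50, 47, 44, 41: arithmetic with common difference −3.
The 19th slot belongs to stream A; its 7th term is 43.
Position 20 falls in stream B as its term 13, giving 38.

43, 38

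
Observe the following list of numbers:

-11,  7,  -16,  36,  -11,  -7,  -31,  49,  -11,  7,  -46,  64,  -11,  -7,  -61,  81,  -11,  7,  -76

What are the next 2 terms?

Split by position mod 4: positions 1, 5, 9, … form one track, and each other residue class forms its own.
Track A: -11, -11, -11, -11, -11 (the constant sequence -11).
Track B: 7, -7, 7, -7, 7 (oscillating between 7 and -7).
Track C: -16, -31, -46, -61, -76 (subtracting 15 each time).
Track D: 36, 49, 64, 81 (perfect squares starting at 6²).
Position 20 falls in track D as its term 5, giving 100.
Term 21 comes from track A (its 6th entry): -11.

100, -11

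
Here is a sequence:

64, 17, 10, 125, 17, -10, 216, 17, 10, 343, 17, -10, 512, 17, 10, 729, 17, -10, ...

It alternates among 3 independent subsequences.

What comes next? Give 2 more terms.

The terms cycle through 3 interleaved subsequences.
Track A: 64, 125, 216, 343, 512, 729 (consecutive cubes n³ from n = 4).
Track B: 17, 17, 17, 17, 17, 17 (constant 17).
Track C: 10, -10, 10, -10, 10, -10 (alternating ±10).
Position 19 → track A, term 7 = 1000.
Term 20 comes from track B (its 7th entry): 17.

1000, 17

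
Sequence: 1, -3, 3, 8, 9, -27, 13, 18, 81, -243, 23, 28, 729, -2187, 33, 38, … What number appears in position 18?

Reading positions in blocks of 4 reveals the pattern AABB — 2 tracks woven together.
Stream A: 1, -3, 9, -27, 81, -243, 729, -2187 — a geometric progression (common ratio -3).
Stream B: 3, 8, 13, 18, 23, 28, 33, 38 — arithmetic with common difference +5.
Term 18 comes from stream A (its 10th entry): -19683.

-19683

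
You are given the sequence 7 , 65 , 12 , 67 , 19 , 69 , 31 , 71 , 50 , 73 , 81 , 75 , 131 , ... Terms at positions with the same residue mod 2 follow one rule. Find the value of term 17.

Taking every 2nd term gives 2 separate tracks.
Track A: 7, 12, 19, 31, 50, 81, 131 — a Fibonacci-like recurrence a_n = a_{n-1} + a_{n-2}.
Track B: 65, 67, 69, 71, 73, 75 — arithmetic with common difference +2.
The 17th slot belongs to track A; its 9th term is 343.

343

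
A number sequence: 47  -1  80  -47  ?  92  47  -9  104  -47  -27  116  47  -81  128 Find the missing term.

-3

Split by position mod 3: positions 1, 4, 7, … form one track, and each other residue class forms its own.
Track A = 47, -47, 47, -47, 47: oscillating between 47 and -47.
Track B = -1, ?, -9, -27, -81: geometric with ratio 3.
Track C = 80, 92, 104, 116, 128: arithmetic, step +12.
Track B's pattern makes the blank -3.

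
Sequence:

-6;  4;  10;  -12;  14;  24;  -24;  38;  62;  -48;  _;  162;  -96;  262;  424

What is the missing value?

100

The slot pattern repeats as ABB (period 3), so there are 2 interleaved tracks.
Track A: -6, -12, -24, -48, -96 — geometric with ratio 2.
Track B: 4, 10, 14, 24, 38, 62, ?, 162, 262, 424 — Fibonacci-style (each term is the sum of the two before it).
Track B's pattern makes the blank 100.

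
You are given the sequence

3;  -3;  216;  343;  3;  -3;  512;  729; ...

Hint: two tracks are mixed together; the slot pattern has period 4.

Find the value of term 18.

The slot pattern repeats as AABB (period 4), so there are 2 interleaved tracks.
Stream A: 3, -3, 3, -3 — alternating ±3.
Stream B: 216, 343, 512, 729 — perfect cubes starting at 6³.
The 18th slot belongs to stream A; its 10th term is -3.

-3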